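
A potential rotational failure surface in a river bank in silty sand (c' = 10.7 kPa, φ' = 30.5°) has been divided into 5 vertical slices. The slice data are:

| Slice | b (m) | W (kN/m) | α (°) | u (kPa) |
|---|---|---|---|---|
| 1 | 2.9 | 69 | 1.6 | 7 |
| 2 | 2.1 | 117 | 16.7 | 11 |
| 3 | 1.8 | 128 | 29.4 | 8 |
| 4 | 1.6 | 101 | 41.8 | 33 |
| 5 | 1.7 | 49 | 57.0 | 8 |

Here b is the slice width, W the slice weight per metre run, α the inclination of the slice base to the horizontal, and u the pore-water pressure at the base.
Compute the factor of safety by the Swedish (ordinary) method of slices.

FS = 1.32

Ordinary method of slices: FS = Σ[c'·Δl_i + (W_i cosα_i − u_i·Δl_i)·tanφ'] / Σ W_i sinα_i, with Δl_i = b_i / cosα_i.
Slice 1: Δl = 2.9/cos1.6° = 2.901 m; N'_1 = 69·cos1.6° − 7·2.901 = 48.7; c'Δl = 31.04; W sinα = 1.9
Slice 2: Δl = 2.1/cos16.7° = 2.192 m; N'_2 = 117·cos16.7° − 11·2.192 = 87.9; c'Δl = 23.46; W sinα = 33.6
Slice 3: Δl = 1.8/cos29.4° = 2.066 m; N'_3 = 128·cos29.4° − 8·2.066 = 95.0; c'Δl = 22.11; W sinα = 62.8
Slice 4: Δl = 1.6/cos41.8° = 2.146 m; N'_4 = 101·cos41.8° − 33·2.146 = 4.5; c'Δl = 22.97; W sinα = 67.3
Slice 5: Δl = 1.7/cos57.0° = 3.121 m; N'_5 = 49·cos57.0° − 8·3.121 = 1.7; c'Δl = 33.40; W sinα = 41.1
Σc'Δl = 133.0 kN/m; ΣN' = 237.8 kN/m; ΣW sinα = 206.8 kN/m
Resisting = 133.0 + 237.8·tan30.5° = 133.0 + 140.1 = 273.0 kN/m
FS = 273.0 / 206.8 = 1.320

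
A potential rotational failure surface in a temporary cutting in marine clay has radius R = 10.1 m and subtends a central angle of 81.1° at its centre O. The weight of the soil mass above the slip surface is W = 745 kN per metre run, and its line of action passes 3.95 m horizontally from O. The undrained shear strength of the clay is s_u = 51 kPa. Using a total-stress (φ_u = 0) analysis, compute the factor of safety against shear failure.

FS = 2.50

Taking moments about the centre O, the resisting moment is provided by the undrained shear strength acting along the arc:
Arc length L_a = R·θ = 10.1·(81.1°·π/180) = 10.1·1.4155 = 14.30 m
M_R = s_u·L_a·R = 51·14.30·10.1 = 7364.0 kN·m/m
M_D = W·d = 745·3.95 = 2942.8 kN·m/m
FS = M_R / M_D = 7364.0 / 2942.8 = 2.502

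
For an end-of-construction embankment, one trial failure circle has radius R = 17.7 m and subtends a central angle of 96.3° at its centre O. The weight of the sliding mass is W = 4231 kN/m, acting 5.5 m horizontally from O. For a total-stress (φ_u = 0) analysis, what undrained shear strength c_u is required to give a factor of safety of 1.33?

c_u = 58.8 kPa

FS = c_u·L_a·R / (W·d), so c_u = FS·W·d / (L_a·R).
Arc length L_a = R·θ = 17.7·(96.3°·π/180) = 17.7·1.6808 = 29.75 m
c_u = 1.33·4231·5.5 / (29.75·17.7) = 30949.8 / 526.56 = 58.78 kPa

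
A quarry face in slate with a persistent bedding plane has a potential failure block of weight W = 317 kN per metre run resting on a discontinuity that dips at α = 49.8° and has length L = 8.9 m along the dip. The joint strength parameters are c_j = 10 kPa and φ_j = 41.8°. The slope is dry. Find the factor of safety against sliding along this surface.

Resolving the block weight along and normal to the plane and applying the Mohr–Coulomb strength on the joint:
N' = W cosα = 317·cos49.8° = 204.6 kN/m
Driving force T = W sinα = 317·sin49.8° = 242.1 kN/m
Resisting force R = c_j·L + N'·tanφ_j = 10·8.9 + 204.6·tan41.8° = 89.0 + 182.9 = 271.9 kN/m
FS = R / T = 271.9 / 242.1 = 1.123

FS = 1.12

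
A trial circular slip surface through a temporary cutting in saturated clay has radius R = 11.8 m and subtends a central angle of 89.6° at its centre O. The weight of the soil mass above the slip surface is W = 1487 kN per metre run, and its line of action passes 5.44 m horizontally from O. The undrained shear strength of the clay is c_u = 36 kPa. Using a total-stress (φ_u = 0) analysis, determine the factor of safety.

FS = 0.97

Taking moments about the centre O, the resisting moment is provided by the undrained shear strength acting along the arc:
Arc length L_a = R·θ = 11.8·(89.6°·π/180) = 11.8·1.5638 = 18.45 m
M_R = c_u·L_a·R = 36·18.45·11.8 = 7838.8 kN·m/m
M_D = W·d = 1487·5.44 = 8089.3 kN·m/m
FS = M_R / M_D = 7838.8 / 8089.3 = 0.969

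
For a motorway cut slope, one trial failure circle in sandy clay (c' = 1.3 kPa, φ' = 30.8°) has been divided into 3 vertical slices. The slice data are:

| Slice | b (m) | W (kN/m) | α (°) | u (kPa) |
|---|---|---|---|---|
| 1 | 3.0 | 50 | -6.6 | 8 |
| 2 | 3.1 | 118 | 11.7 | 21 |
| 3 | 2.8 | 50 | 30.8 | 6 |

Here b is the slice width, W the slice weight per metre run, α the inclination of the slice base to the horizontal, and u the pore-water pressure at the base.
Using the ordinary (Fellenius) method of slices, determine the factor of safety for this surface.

FS = 1.61

Ordinary method of slices: FS = Σ[c'·Δl_i + (W_i cosα_i − u_i·Δl_i)·tanφ'] / Σ W_i sinα_i, with Δl_i = b_i / cosα_i.
Slice 1: Δl = 3.0/cos(-6.6°) = 3.020 m; N'_1 = 50·cos(-6.6°) − 8·3.020 = 25.5; c'Δl = 3.93; W sinα = -5.7
Slice 2: Δl = 3.1/cos11.7° = 3.166 m; N'_2 = 118·cos11.7° − 21·3.166 = 49.1; c'Δl = 4.12; W sinα = 23.9
Slice 3: Δl = 2.8/cos30.8° = 3.260 m; N'_3 = 50·cos30.8° − 6·3.260 = 23.4; c'Δl = 4.24; W sinα = 25.6
Σc'Δl = 12.3 kN/m; ΣN' = 98.0 kN/m; ΣW sinα = 43.8 kN/m
Resisting = 12.3 + 98.0·tan30.8° = 12.3 + 58.4 = 70.7 kN/m
FS = 70.7 / 43.8 = 1.614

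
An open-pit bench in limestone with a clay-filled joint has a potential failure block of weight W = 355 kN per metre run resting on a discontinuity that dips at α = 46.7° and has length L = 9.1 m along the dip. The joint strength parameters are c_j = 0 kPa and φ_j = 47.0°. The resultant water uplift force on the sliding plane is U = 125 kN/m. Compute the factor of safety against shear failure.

FS = 0.49

Resolving the block weight along and normal to the plane and applying the Mohr–Coulomb strength on the joint:
N' = W cosα − U = 355·cos46.7° − 125 = 118.5 kN/m
Driving force T = W sinα = 355·sin46.7° = 258.4 kN/m
Resisting force R = c_j·L + N'·tanφ_j = 0·9.1 + 118.5·tan47.0° = 0.0 + 127.0 = 127.0 kN/m
FS = R / T = 127.0 / 258.4 = 0.492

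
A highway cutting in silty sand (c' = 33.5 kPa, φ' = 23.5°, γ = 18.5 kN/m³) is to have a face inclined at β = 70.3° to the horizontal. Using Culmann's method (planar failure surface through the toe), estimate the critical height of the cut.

H_c = 19.82 m

Culmann's analysis gives the critical failure plane at α_cr = (β + φ')/2 = (70.3 + 23.5)/2 = 46.9°, and the critical height
H_c = (4c'/γ) · sinβ cosφ' / [1 − cos(β − φ')]
    = (4·33.5/18.5) · sin70.3°·cos23.5° / [1 − cos(46.8°)]
    = 7.243 · 0.9415·0.9171 / [1 − 0.6845]
    = 7.243 · 0.8634 / 0.3155
    = 19.82 m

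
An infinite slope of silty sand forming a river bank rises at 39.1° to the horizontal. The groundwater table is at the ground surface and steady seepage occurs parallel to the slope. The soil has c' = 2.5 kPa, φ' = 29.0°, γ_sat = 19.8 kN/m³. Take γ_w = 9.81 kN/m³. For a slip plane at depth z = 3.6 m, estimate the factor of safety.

FS = 0.42

With seepage parallel to the slope and the water table at the surface, the effective normal stress on the slip plane uses the buoyant unit weight γ' = γ_sat − γ_w while the driving shear stress uses γ_sat:
FS = [c' + γ' z cos²β tanφ'] / [γ_sat z sinβ cosβ]
γ' = 19.8 − 9.81 = 9.99 kN/m³
Numerator = 2.5 + 9.99·3.6·cos²39.1°·tan29.0° = 2.5 + 9.99·3.6·0.6022·0.5543 = 14.506 kPa
Denominator = 19.8·3.6·sin39.1°·cos39.1° = 19.8·3.6·0.6307·0.7760 = 34.887 kPa
FS = 14.506 / 34.887 = 0.416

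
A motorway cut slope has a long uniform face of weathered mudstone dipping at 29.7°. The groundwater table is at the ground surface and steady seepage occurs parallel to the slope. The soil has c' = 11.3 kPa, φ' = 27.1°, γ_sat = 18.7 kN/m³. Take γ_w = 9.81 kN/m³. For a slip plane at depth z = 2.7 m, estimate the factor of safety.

FS = 0.95

With seepage parallel to the slope and the water table at the surface, the effective normal stress on the slip plane uses the buoyant unit weight γ' = γ_sat − γ_w while the driving shear stress uses γ_sat:
FS = [c' + γ' z cos²β tanφ'] / [γ_sat z sinβ cosβ]
γ' = 18.7 − 9.81 = 8.89 kN/m³
Numerator = 11.3 + 8.89·2.7·cos²29.7°·tan27.1° = 11.3 + 8.89·2.7·0.7545·0.5117 = 20.568 kPa
Denominator = 18.7·2.7·sin29.7°·cos29.7° = 18.7·2.7·0.4955·0.8686 = 21.729 kPa
FS = 20.568 / 21.729 = 0.947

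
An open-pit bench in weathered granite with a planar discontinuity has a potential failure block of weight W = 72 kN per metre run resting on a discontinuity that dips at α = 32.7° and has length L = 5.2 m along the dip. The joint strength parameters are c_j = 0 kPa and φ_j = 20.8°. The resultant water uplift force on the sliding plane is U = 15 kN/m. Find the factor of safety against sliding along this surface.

Resolving the block weight along and normal to the plane and applying the Mohr–Coulomb strength on the joint:
N' = W cosα − U = 72·cos32.7° − 15 = 45.6 kN/m
Driving force T = W sinα = 72·sin32.7° = 38.9 kN/m
Resisting force R = c_j·L + N'·tanφ_j = 0·5.2 + 45.6·tan20.8° = 0.0 + 17.3 = 17.3 kN/m
FS = R / T = 17.3 / 38.9 = 0.445

FS = 0.45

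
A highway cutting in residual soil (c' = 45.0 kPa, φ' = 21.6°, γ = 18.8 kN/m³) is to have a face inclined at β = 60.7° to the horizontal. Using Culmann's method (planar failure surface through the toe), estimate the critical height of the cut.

H_c = 34.66 m

Culmann's analysis gives the critical failure plane at α_cr = (β + φ')/2 = (60.7 + 21.6)/2 = 41.2°, and the critical height
H_c = (4c'/γ) · sinβ cosφ' / [1 − cos(β − φ')]
    = (4·45.0/18.8) · sin60.7°·cos21.6° / [1 − cos(39.1°)]
    = 9.574 · 0.8721·0.9298 / [1 − 0.7760]
    = 9.574 · 0.8108 / 0.2240
    = 34.66 m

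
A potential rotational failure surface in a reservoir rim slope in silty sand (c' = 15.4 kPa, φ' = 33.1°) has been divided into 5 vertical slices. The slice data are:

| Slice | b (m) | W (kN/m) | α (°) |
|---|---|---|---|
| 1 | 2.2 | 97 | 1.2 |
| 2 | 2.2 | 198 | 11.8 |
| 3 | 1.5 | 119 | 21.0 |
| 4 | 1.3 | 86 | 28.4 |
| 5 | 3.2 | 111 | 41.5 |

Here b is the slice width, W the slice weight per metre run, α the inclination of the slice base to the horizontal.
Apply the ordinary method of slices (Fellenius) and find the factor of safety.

Ordinary method of slices: FS = Σ[c'·Δl_i + (W_i cosα_i)·tanφ'] / Σ W_i sinα_i, with Δl_i = b_i / cosα_i.
Slice 1: Δl = 2.2/cos1.2° = 2.200 m; N'_1 = 97·cos1.2° = 97.0; c'Δl = 33.89; W sinα = 2.0
Slice 2: Δl = 2.2/cos11.8° = 2.247 m; N'_2 = 198·cos11.8° = 193.8; c'Δl = 34.61; W sinα = 40.5
Slice 3: Δl = 1.5/cos21.0° = 1.607 m; N'_3 = 119·cos21.0° = 111.1; c'Δl = 24.74; W sinα = 42.6
Slice 4: Δl = 1.3/cos28.4° = 1.478 m; N'_4 = 86·cos28.4° = 75.6; c'Δl = 22.76; W sinα = 40.9
Slice 5: Δl = 3.2/cos41.5° = 4.273 m; N'_5 = 111·cos41.5° = 83.1; c'Δl = 65.80; W sinα = 73.6
Σc'Δl = 181.8 kN/m; ΣN' = 560.7 kN/m; ΣW sinα = 199.6 kN/m
Resisting = 181.8 + 560.7·tan33.1° = 181.8 + 365.5 = 547.3 kN/m
FS = 547.3 / 199.6 = 2.742

FS = 2.74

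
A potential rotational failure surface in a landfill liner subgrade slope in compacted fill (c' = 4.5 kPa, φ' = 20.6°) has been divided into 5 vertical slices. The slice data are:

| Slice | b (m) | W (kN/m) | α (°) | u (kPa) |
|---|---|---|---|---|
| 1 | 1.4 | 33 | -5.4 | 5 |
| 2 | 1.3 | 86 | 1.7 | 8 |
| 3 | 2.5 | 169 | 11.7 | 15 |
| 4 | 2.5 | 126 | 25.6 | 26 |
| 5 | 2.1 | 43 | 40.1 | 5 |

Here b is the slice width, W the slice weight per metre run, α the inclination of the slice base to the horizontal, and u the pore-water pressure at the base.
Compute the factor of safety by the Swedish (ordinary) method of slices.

FS = 1.36

Ordinary method of slices: FS = Σ[c'·Δl_i + (W_i cosα_i − u_i·Δl_i)·tanφ'] / Σ W_i sinα_i, with Δl_i = b_i / cosα_i.
Slice 1: Δl = 1.4/cos(-5.4°) = 1.406 m; N'_1 = 33·cos(-5.4°) − 5·1.406 = 25.8; c'Δl = 6.33; W sinα = -3.1
Slice 2: Δl = 1.3/cos1.7° = 1.301 m; N'_2 = 86·cos1.7° − 8·1.301 = 75.6; c'Δl = 5.85; W sinα = 2.6
Slice 3: Δl = 2.5/cos11.7° = 2.553 m; N'_3 = 169·cos11.7° − 15·2.553 = 127.2; c'Δl = 11.49; W sinα = 34.3
Slice 4: Δl = 2.5/cos25.6° = 2.772 m; N'_4 = 126·cos25.6° − 26·2.772 = 41.6; c'Δl = 12.47; W sinα = 54.4
Slice 5: Δl = 2.1/cos40.1° = 2.745 m; N'_5 = 43·cos40.1° − 5·2.745 = 19.2; c'Δl = 12.35; W sinα = 27.7
Σc'Δl = 48.5 kN/m; ΣN' = 289.3 kN/m; ΣW sinα = 115.9 kN/m
Resisting = 48.5 + 289.3·tan20.6° = 48.5 + 108.7 = 157.2 kN/m
FS = 157.2 / 115.9 = 1.357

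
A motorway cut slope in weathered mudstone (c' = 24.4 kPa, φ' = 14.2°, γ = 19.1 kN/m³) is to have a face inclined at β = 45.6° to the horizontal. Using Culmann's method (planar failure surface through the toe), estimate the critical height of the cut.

Culmann's analysis gives the critical failure plane at α_cr = (β + φ')/2 = (45.6 + 14.2)/2 = 29.9°, and the critical height
H_c = (4c'/γ) · sinβ cosφ' / [1 − cos(β − φ')]
    = (4·24.4/19.1) · sin45.6°·cos14.2° / [1 − cos(31.4°)]
    = 5.110 · 0.7145·0.9694 / [1 − 0.8536]
    = 5.110 · 0.6926 / 0.1464
    = 24.17 m

H_c = 24.17 m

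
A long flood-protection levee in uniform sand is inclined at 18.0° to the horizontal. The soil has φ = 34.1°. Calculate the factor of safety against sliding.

FS = 2.08

For a dry cohesionless infinite slope the factor of safety is FS = tanφ / tanβ.
FS = tan34.1° / tan18.0° = 0.6771 / 0.3249 = 2.084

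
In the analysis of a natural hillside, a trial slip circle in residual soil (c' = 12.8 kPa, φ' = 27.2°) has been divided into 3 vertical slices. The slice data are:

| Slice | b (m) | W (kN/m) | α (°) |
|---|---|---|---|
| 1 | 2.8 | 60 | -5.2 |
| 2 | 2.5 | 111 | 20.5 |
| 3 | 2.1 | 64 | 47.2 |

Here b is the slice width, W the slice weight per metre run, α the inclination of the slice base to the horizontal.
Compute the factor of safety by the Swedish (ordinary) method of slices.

Ordinary method of slices: FS = Σ[c'·Δl_i + (W_i cosα_i)·tanφ'] / Σ W_i sinα_i, with Δl_i = b_i / cosα_i.
Slice 1: Δl = 2.8/cos(-5.2°) = 2.812 m; N'_1 = 60·cos(-5.2°) = 59.8; c'Δl = 35.99; W sinα = -5.4
Slice 2: Δl = 2.5/cos20.5° = 2.669 m; N'_2 = 111·cos20.5° = 104.0; c'Δl = 34.16; W sinα = 38.9
Slice 3: Δl = 2.1/cos47.2° = 3.091 m; N'_3 = 64·cos47.2° = 43.5; c'Δl = 39.56; W sinα = 47.0
Σc'Δl = 109.7 kN/m; ΣN' = 207.2 kN/m; ΣW sinα = 80.4 kN/m
Resisting = 109.7 + 207.2·tan27.2° = 109.7 + 106.5 = 216.2 kN/m
FS = 216.2 / 80.4 = 2.689

FS = 2.69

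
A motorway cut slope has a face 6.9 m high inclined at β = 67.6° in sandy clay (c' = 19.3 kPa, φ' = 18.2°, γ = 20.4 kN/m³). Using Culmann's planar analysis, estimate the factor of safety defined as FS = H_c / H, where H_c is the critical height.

H_c = (4c'/γ) · sinβ cosφ' / [1 − cos(β − φ')]
    = (4·19.3/20.4) · sin67.6°·cos18.2° / [1 − cos49.4°]
    = 3.784 · 0.8783 / 0.3492 = 9.52 m
FS = H_c / H = 9.52 / 6.9 = 1.379

FS = 1.38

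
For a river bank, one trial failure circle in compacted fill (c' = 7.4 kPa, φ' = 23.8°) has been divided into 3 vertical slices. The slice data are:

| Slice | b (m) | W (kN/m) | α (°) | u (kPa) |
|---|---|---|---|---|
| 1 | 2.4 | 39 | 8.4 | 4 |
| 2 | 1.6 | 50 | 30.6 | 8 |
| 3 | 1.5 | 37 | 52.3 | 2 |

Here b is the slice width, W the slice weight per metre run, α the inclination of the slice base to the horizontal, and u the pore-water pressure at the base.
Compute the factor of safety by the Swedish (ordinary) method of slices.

Ordinary method of slices: FS = Σ[c'·Δl_i + (W_i cosα_i − u_i·Δl_i)·tanφ'] / Σ W_i sinα_i, with Δl_i = b_i / cosα_i.
Slice 1: Δl = 2.4/cos8.4° = 2.426 m; N'_1 = 39·cos8.4° − 4·2.426 = 28.9; c'Δl = 17.95; W sinα = 5.7
Slice 2: Δl = 1.6/cos30.6° = 1.859 m; N'_2 = 50·cos30.6° − 8·1.859 = 28.2; c'Δl = 13.76; W sinα = 25.5
Slice 3: Δl = 1.5/cos52.3° = 2.453 m; N'_3 = 37·cos52.3° − 2·2.453 = 17.7; c'Δl = 18.15; W sinα = 29.3
Σc'Δl = 49.9 kN/m; ΣN' = 74.8 kN/m; ΣW sinα = 60.4 kN/m
Resisting = 49.9 + 74.8·tan23.8° = 49.9 + 33.0 = 82.8 kN/m
FS = 82.8 / 60.4 = 1.371

FS = 1.37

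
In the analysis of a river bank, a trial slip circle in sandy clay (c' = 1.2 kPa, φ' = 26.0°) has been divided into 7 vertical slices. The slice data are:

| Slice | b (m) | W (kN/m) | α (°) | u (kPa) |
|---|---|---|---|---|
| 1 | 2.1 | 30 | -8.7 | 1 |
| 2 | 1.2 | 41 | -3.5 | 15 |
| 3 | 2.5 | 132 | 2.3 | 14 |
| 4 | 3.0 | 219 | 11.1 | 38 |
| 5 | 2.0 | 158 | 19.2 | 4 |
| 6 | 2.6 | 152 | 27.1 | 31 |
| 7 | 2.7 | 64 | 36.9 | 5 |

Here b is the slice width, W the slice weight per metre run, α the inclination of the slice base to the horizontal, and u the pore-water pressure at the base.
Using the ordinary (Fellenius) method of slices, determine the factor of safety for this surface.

Ordinary method of slices: FS = Σ[c'·Δl_i + (W_i cosα_i − u_i·Δl_i)·tanφ'] / Σ W_i sinα_i, with Δl_i = b_i / cosα_i.
Slice 1: Δl = 2.1/cos(-8.7°) = 2.124 m; N'_1 = 30·cos(-8.7°) − 1·2.124 = 27.5; c'Δl = 2.55; W sinα = -4.5
Slice 2: Δl = 1.2/cos(-3.5°) = 1.202 m; N'_2 = 41·cos(-3.5°) − 15·1.202 = 22.9; c'Δl = 1.44; W sinα = -2.5
Slice 3: Δl = 2.5/cos2.3° = 2.502 m; N'_3 = 132·cos2.3° − 14·2.502 = 96.9; c'Δl = 3.00; W sinα = 5.3
Slice 4: Δl = 3.0/cos11.1° = 3.057 m; N'_4 = 219·cos11.1° − 38·3.057 = 98.7; c'Δl = 3.67; W sinα = 42.2
Slice 5: Δl = 2.0/cos19.2° = 2.118 m; N'_5 = 158·cos19.2° − 4·2.118 = 140.7; c'Δl = 2.54; W sinα = 52.0
Slice 6: Δl = 2.6/cos27.1° = 2.921 m; N'_6 = 152·cos27.1° − 31·2.921 = 44.8; c'Δl = 3.50; W sinα = 69.2
Slice 7: Δl = 2.7/cos36.9° = 3.376 m; N'_7 = 64·cos36.9° − 5·3.376 = 34.3; c'Δl = 4.05; W sinα = 38.4
Σc'Δl = 20.8 kN/m; ΣN' = 465.8 kN/m; ΣW sinα = 200.0 kN/m
Resisting = 20.8 + 465.8·tan26.0° = 20.8 + 227.2 = 248.0 kN/m
FS = 248.0 / 200.0 = 1.239

FS = 1.24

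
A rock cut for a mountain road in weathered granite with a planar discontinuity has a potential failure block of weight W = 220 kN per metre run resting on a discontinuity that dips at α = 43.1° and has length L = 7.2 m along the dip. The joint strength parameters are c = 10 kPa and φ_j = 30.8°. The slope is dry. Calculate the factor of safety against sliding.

FS = 1.12

Resolving the block weight along and normal to the plane and applying the Mohr–Coulomb strength on the joint:
N' = W cosα = 220·cos43.1° = 160.6 kN/m
Driving force T = W sinα = 220·sin43.1° = 150.3 kN/m
Resisting force R = c·L + N'·tanφ_j = 10·7.2 + 160.6·tan30.8° = 72.0 + 95.8 = 167.8 kN/m
FS = R / T = 167.8 / 150.3 = 1.116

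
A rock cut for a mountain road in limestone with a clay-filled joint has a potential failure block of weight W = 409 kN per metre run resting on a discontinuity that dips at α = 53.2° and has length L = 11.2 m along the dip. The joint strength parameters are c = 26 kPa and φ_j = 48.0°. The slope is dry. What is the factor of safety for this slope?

Resolving the block weight along and normal to the plane and applying the Mohr–Coulomb strength on the joint:
N' = W cosα = 409·cos53.2° = 245.0 kN/m
Driving force T = W sinα = 409·sin53.2° = 327.5 kN/m
Resisting force R = c·L + N'·tanφ_j = 26·11.2 + 245.0·tan48.0° = 291.2 + 272.1 = 563.3 kN/m
FS = R / T = 563.3 / 327.5 = 1.720

FS = 1.72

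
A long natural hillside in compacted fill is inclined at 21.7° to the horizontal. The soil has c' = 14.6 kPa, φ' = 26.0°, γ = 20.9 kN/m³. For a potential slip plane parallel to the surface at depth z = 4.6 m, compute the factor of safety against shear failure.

For an infinite slope with a slip plane parallel to the surface (no pore pressure): FS = [c' + γz cos²β tanφ'] / [γz sinβ cosβ].
γz = 20.9·4.6 = 96.14 kN/m²
Numerator = 14.6 + 96.14·cos²21.7°·tan26.0° = 14.6 + 96.14·0.8633·0.4877 = 55.080 kPa
Denominator = 96.14·sin21.7°·cos21.7° = 96.14·0.3697·0.9291 = 33.028 kPa
FS = 55.080 / 33.028 = 1.668

FS = 1.67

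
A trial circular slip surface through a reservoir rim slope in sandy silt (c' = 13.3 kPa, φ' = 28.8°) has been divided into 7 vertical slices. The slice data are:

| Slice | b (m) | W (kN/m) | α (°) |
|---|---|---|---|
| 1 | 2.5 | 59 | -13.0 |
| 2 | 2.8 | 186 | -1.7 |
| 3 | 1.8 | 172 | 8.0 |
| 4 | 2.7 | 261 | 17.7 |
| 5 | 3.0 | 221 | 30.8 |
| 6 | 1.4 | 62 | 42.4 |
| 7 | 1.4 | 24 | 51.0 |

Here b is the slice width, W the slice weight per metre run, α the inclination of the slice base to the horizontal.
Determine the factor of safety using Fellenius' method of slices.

Ordinary method of slices: FS = Σ[c'·Δl_i + (W_i cosα_i)·tanφ'] / Σ W_i sinα_i, with Δl_i = b_i / cosα_i.
Slice 1: Δl = 2.5/cos(-13.0°) = 2.566 m; N'_1 = 59·cos(-13.0°) = 57.5; c'Δl = 34.12; W sinα = -13.3
Slice 2: Δl = 2.8/cos(-1.7°) = 2.801 m; N'_2 = 186·cos(-1.7°) = 185.9; c'Δl = 37.26; W sinα = -5.5
Slice 3: Δl = 1.8/cos8.0° = 1.818 m; N'_3 = 172·cos8.0° = 170.3; c'Δl = 24.18; W sinα = 23.9
Slice 4: Δl = 2.7/cos17.7° = 2.834 m; N'_4 = 261·cos17.7° = 248.6; c'Δl = 37.69; W sinα = 79.4
Slice 5: Δl = 3.0/cos30.8° = 3.493 m; N'_5 = 221·cos30.8° = 189.8; c'Δl = 46.45; W sinα = 113.2
Slice 6: Δl = 1.4/cos42.4° = 1.896 m; N'_6 = 62·cos42.4° = 45.8; c'Δl = 25.21; W sinα = 41.8
Slice 7: Δl = 1.4/cos51.0° = 2.225 m; N'_7 = 24·cos51.0° = 15.1; c'Δl = 29.59; W sinα = 18.7
Σc'Δl = 234.5 kN/m; ΣN' = 913.1 kN/m; ΣW sinα = 258.1 kN/m
Resisting = 234.5 + 913.1·tan28.8° = 234.5 + 502.0 = 736.5 kN/m
FS = 736.5 / 258.1 = 2.853

FS = 2.85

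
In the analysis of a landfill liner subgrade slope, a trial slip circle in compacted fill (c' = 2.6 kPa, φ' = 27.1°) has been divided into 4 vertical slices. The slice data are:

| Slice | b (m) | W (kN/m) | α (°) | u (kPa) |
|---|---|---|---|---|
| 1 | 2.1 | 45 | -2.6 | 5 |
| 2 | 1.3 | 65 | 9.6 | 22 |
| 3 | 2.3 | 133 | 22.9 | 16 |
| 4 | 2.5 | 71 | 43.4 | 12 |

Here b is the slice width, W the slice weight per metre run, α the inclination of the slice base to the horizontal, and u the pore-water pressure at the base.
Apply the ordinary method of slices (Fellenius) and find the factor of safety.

FS = 0.98

Ordinary method of slices: FS = Σ[c'·Δl_i + (W_i cosα_i − u_i·Δl_i)·tanφ'] / Σ W_i sinα_i, with Δl_i = b_i / cosα_i.
Slice 1: Δl = 2.1/cos(-2.6°) = 2.102 m; N'_1 = 45·cos(-2.6°) − 5·2.102 = 34.4; c'Δl = 5.47; W sinα = -2.0
Slice 2: Δl = 1.3/cos9.6° = 1.318 m; N'_2 = 65·cos9.6° − 22·1.318 = 35.1; c'Δl = 3.43; W sinα = 10.8
Slice 3: Δl = 2.3/cos22.9° = 2.497 m; N'_3 = 133·cos22.9° − 16·2.497 = 82.6; c'Δl = 6.49; W sinα = 51.8
Slice 4: Δl = 2.5/cos43.4° = 3.441 m; N'_4 = 71·cos43.4° − 12·3.441 = 10.3; c'Δl = 8.95; W sinα = 48.8
Σc'Δl = 24.3 kN/m; ΣN' = 162.4 kN/m; ΣW sinα = 109.3 kN/m
Resisting = 24.3 + 162.4·tan27.1° = 24.3 + 83.1 = 107.4 kN/m
FS = 107.4 / 109.3 = 0.983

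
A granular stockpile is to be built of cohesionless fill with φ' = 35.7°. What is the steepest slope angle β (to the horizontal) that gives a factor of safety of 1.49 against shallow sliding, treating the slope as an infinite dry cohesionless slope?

β = 25.7°

For an infinite dry cohesionless slope FS = tanφ'/tanβ, so tanβ = tanφ' / FS.
tanβ = tan35.7° / 1.49 = 0.7186 / 1.49 = 0.4823
β = arctan(0.4823) = 25.75°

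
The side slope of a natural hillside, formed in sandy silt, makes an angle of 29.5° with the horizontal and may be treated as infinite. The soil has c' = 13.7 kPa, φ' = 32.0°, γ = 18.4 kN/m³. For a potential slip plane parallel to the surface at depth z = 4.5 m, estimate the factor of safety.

For an infinite slope with a slip plane parallel to the surface (no pore pressure): FS = [c' + γz cos²β tanφ'] / [γz sinβ cosβ].
γz = 18.4·4.5 = 82.80 kN/m²
Numerator = 13.7 + 82.80·cos²29.5°·tan32.0° = 13.7 + 82.80·0.7575·0.6249 = 52.893 kPa
Denominator = 82.80·sin29.5°·cos29.5° = 82.80·0.4924·0.8704 = 35.487 kPa
FS = 52.893 / 35.487 = 1.491

FS = 1.49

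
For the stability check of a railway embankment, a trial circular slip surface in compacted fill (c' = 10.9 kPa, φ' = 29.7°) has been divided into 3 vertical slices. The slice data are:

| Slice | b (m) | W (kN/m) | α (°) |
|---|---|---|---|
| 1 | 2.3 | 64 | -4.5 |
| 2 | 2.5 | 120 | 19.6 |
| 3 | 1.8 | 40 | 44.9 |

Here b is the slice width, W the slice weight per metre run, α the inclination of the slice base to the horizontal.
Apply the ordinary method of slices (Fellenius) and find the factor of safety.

FS = 3.13

Ordinary method of slices: FS = Σ[c'·Δl_i + (W_i cosα_i)·tanφ'] / Σ W_i sinα_i, with Δl_i = b_i / cosα_i.
Slice 1: Δl = 2.3/cos(-4.5°) = 2.307 m; N'_1 = 64·cos(-4.5°) = 63.8; c'Δl = 25.15; W sinα = -5.0
Slice 2: Δl = 2.5/cos19.6° = 2.654 m; N'_2 = 120·cos19.6° = 113.0; c'Δl = 28.93; W sinα = 40.3
Slice 3: Δl = 1.8/cos44.9° = 2.541 m; N'_3 = 40·cos44.9° = 28.3; c'Δl = 27.70; W sinα = 28.2
Σc'Δl = 81.8 kN/m; ΣN' = 205.2 kN/m; ΣW sinα = 63.5 kN/m
Resisting = 81.8 + 205.2·tan29.7° = 81.8 + 117.0 = 198.8 kN/m
FS = 198.8 / 63.5 = 3.132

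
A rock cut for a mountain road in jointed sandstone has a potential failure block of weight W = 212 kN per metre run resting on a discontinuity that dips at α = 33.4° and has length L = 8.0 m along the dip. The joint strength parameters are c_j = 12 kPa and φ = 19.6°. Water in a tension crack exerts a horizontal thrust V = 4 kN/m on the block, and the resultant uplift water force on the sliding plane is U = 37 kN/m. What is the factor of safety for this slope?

FS = 1.21

Resolving the block weight along and normal to the plane and applying the Mohr–Coulomb strength on the joint:
N' = W cosα − U − V sinα = 212·cos33.4° − 37 − 4·sin33.4° = 137.8 kN/m
Driving force T = W sinα + V cosα = 212·sin33.4° + 4·cos33.4° = 120.0 kN/m
Resisting force R = c_j·L + N'·tanφ = 12·8.0 + 137.8·tan19.6° = 96.0 + 49.1 = 145.1 kN/m
FS = R / T = 145.1 / 120.0 = 1.208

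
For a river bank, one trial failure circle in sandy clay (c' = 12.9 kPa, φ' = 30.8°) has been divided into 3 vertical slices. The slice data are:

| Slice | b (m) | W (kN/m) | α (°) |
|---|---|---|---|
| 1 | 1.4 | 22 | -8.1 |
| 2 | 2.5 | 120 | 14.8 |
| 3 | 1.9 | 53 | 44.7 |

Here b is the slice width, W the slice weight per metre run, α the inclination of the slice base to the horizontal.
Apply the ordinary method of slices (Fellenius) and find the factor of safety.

Ordinary method of slices: FS = Σ[c'·Δl_i + (W_i cosα_i)·tanφ'] / Σ W_i sinα_i, with Δl_i = b_i / cosα_i.
Slice 1: Δl = 1.4/cos(-8.1°) = 1.414 m; N'_1 = 22·cos(-8.1°) = 21.8; c'Δl = 18.24; W sinα = -3.1
Slice 2: Δl = 2.5/cos14.8° = 2.586 m; N'_2 = 120·cos14.8° = 116.0; c'Δl = 33.36; W sinα = 30.7
Slice 3: Δl = 1.9/cos44.7° = 2.673 m; N'_3 = 53·cos44.7° = 37.7; c'Δl = 34.48; W sinα = 37.3
Σc'Δl = 86.1 kN/m; ΣN' = 175.5 kN/m; ΣW sinα = 64.8 kN/m
Resisting = 86.1 + 175.5·tan30.8° = 86.1 + 104.6 = 190.7 kN/m
FS = 190.7 / 64.8 = 2.941

FS = 2.94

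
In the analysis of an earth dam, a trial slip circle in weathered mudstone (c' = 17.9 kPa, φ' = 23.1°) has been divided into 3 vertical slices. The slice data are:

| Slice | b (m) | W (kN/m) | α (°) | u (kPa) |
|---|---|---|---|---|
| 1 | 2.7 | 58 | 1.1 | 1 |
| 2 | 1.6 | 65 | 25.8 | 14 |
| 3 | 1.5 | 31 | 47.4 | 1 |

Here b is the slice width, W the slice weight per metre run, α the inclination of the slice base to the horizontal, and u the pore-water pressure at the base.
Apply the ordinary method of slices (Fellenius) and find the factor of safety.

FS = 3.17

Ordinary method of slices: FS = Σ[c'·Δl_i + (W_i cosα_i − u_i·Δl_i)·tanφ'] / Σ W_i sinα_i, with Δl_i = b_i / cosα_i.
Slice 1: Δl = 2.7/cos1.1° = 2.700 m; N'_1 = 58·cos1.1° − 1·2.700 = 55.3; c'Δl = 48.34; W sinα = 1.1
Slice 2: Δl = 1.6/cos25.8° = 1.777 m; N'_2 = 65·cos25.8° − 14·1.777 = 33.6; c'Δl = 31.81; W sinα = 28.3
Slice 3: Δl = 1.5/cos47.4° = 2.216 m; N'_3 = 31·cos47.4° − 1·2.216 = 18.8; c'Δl = 39.67; W sinα = 22.8
Σc'Δl = 119.8 kN/m; ΣN' = 107.7 kN/m; ΣW sinα = 52.2 kN/m
Resisting = 119.8 + 107.7·tan23.1° = 119.8 + 45.9 = 165.8 kN/m
FS = 165.8 / 52.2 = 3.174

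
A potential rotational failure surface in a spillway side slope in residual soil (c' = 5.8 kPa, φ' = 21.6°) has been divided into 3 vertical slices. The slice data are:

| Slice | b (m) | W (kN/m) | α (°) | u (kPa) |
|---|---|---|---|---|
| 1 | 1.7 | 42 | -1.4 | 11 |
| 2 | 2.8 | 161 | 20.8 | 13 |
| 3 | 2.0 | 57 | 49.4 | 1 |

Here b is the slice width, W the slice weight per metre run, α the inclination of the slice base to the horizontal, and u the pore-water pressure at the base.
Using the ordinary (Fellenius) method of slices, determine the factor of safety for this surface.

Ordinary method of slices: FS = Σ[c'·Δl_i + (W_i cosα_i − u_i·Δl_i)·tanφ'] / Σ W_i sinα_i, with Δl_i = b_i / cosα_i.
Slice 1: Δl = 1.7/cos(-1.4°) = 1.701 m; N'_1 = 42·cos(-1.4°) − 11·1.701 = 23.3; c'Δl = 9.86; W sinα = -1.0
Slice 2: Δl = 2.8/cos20.8° = 2.995 m; N'_2 = 161·cos20.8° − 13·2.995 = 111.6; c'Δl = 17.37; W sinα = 57.2
Slice 3: Δl = 2.0/cos49.4° = 3.073 m; N'_3 = 57·cos49.4° − 1·3.073 = 34.0; c'Δl = 17.82; W sinα = 43.3
Σc'Δl = 45.1 kN/m; ΣN' = 168.9 kN/m; ΣW sinα = 99.4 kN/m
Resisting = 45.1 + 168.9·tan21.6° = 45.1 + 66.9 = 111.9 kN/m
FS = 111.9 / 99.4 = 1.126

FS = 1.13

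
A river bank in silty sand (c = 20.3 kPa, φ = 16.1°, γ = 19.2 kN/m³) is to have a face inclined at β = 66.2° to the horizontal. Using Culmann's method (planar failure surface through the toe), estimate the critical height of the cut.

H_c = 10.37 m

Culmann's analysis gives the critical failure plane at α_cr = (β + φ)/2 = (66.2 + 16.1)/2 = 41.2°, and the critical height
H_c = (4c/γ) · sinβ cosφ / [1 − cos(β − φ)]
    = (4·20.3/19.2) · sin66.2°·cos16.1° / [1 − cos(50.1°)]
    = 4.229 · 0.9150·0.9608 / [1 − 0.6414]
    = 4.229 · 0.8791 / 0.3586
    = 10.37 m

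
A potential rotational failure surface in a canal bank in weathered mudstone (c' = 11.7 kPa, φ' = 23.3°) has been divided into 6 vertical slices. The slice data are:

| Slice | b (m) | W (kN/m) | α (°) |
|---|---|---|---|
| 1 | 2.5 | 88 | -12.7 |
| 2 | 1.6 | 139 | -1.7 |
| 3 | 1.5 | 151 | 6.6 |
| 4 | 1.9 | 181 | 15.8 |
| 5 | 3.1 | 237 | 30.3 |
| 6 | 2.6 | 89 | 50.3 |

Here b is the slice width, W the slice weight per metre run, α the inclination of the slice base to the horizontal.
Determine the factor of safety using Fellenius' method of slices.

FS = 2.28

Ordinary method of slices: FS = Σ[c'·Δl_i + (W_i cosα_i)·tanφ'] / Σ W_i sinα_i, with Δl_i = b_i / cosα_i.
Slice 1: Δl = 2.5/cos(-12.7°) = 2.563 m; N'_1 = 88·cos(-12.7°) = 85.8; c'Δl = 29.98; W sinα = -19.3
Slice 2: Δl = 1.6/cos(-1.7°) = 1.601 m; N'_2 = 139·cos(-1.7°) = 138.9; c'Δl = 18.73; W sinα = -4.1
Slice 3: Δl = 1.5/cos6.6° = 1.510 m; N'_3 = 151·cos6.6° = 150.0; c'Δl = 17.67; W sinα = 17.4
Slice 4: Δl = 1.9/cos15.8° = 1.975 m; N'_4 = 181·cos15.8° = 174.2; c'Δl = 23.10; W sinα = 49.3
Slice 5: Δl = 3.1/cos30.3° = 3.590 m; N'_5 = 237·cos30.3° = 204.6; c'Δl = 42.01; W sinα = 119.6
Slice 6: Δl = 2.6/cos50.3° = 4.070 m; N'_6 = 89·cos50.3° = 56.9; c'Δl = 47.62; W sinα = 68.5
Σc'Δl = 179.1 kN/m; ΣN' = 810.4 kN/m; ΣW sinα = 231.2 kN/m
Resisting = 179.1 + 810.4·tan23.3° = 179.1 + 349.0 = 528.1 kN/m
FS = 528.1 / 231.2 = 2.284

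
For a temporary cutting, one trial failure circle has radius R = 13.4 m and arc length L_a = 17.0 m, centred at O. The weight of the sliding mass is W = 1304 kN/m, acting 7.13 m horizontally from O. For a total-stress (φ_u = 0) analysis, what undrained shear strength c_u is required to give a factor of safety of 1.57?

c_u = 64.1 kPa

FS = c_u·L_a·R / (W·d), so c_u = FS·W·d / (L_a·R).
c_u = 1.57·1304·7.13 / (17.00·13.4) = 14597.1 / 227.80 = 64.08 kPa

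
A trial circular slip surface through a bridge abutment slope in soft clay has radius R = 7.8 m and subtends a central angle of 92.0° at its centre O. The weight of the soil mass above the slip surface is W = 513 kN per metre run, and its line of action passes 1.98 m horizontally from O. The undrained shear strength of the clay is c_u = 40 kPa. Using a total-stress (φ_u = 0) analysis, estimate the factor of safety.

Taking moments about the centre O, the resisting moment is provided by the undrained shear strength acting along the arc:
Arc length L_a = R·θ = 7.8·(92.0°·π/180) = 7.8·1.6057 = 12.52 m
M_R = c_u·L_a·R = 40·12.52·7.8 = 3907.6 kN·m/m
M_D = W·d = 513·1.98 = 1015.7 kN·m/m
FS = M_R / M_D = 3907.6 / 1015.7 = 3.847

FS = 3.85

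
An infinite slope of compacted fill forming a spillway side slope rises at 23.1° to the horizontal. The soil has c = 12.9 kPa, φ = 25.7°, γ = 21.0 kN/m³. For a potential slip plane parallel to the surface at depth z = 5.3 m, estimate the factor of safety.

For an infinite slope with a slip plane parallel to the surface (no pore pressure): FS = [c + γz cos²β tanφ] / [γz sinβ cosβ].
γz = 21.0·5.3 = 111.30 kN/m²
Numerator = 12.9 + 111.30·cos²23.1°·tan25.7° = 12.9 + 111.30·0.8461·0.4813 = 58.220 kPa
Denominator = 111.30·sin23.1°·cos23.1° = 111.30·0.3923·0.9198 = 40.166 kPa
FS = 58.220 / 40.166 = 1.449

FS = 1.45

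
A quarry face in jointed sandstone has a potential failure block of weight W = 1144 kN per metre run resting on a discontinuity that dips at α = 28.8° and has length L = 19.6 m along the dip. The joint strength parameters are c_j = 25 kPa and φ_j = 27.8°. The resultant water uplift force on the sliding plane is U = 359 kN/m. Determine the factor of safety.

Resolving the block weight along and normal to the plane and applying the Mohr–Coulomb strength on the joint:
N' = W cosα − U = 1144·cos28.8° − 359 = 643.5 kN/m
Driving force T = W sinα = 1144·sin28.8° = 551.1 kN/m
Resisting force R = c_j·L + N'·tanφ_j = 25·19.6 + 643.5·tan27.8° = 490.0 + 339.3 = 829.3 kN/m
FS = R / T = 829.3 / 551.1 = 1.505

FS = 1.50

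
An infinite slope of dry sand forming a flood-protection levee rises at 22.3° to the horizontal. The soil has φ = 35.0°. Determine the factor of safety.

FS = 1.71

For a dry cohesionless infinite slope the factor of safety is FS = tanφ / tanβ.
FS = tan35.0° / tan22.3° = 0.7002 / 0.4101 = 1.707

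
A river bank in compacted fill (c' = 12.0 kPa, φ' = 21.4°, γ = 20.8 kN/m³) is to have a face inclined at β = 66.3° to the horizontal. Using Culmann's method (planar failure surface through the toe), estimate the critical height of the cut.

Culmann's analysis gives the critical failure plane at α_cr = (β + φ')/2 = (66.3 + 21.4)/2 = 43.8°, and the critical height
H_c = (4c'/γ) · sinβ cosφ' / [1 − cos(β − φ')]
    = (4·12.0/20.8) · sin66.3°·cos21.4° / [1 − cos(44.9°)]
    = 2.308 · 0.9157·0.9311 / [1 − 0.7083]
    = 2.308 · 0.8525 / 0.2917
    = 6.75 m

H_c = 6.75 m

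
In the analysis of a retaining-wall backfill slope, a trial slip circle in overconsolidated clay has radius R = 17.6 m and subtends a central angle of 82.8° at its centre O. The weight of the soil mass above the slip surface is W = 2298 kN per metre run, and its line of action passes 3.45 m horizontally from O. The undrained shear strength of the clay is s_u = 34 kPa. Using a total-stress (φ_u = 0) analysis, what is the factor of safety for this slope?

Taking moments about the centre O, the resisting moment is provided by the undrained shear strength acting along the arc:
Arc length L_a = R·θ = 17.6·(82.8°·π/180) = 17.6·1.4451 = 25.43 m
M_R = s_u·L_a·R = 34·25.43·17.6 = 15219.9 kN·m/m
M_D = W·d = 2298·3.45 = 7928.1 kN·m/m
FS = M_R / M_D = 15219.9 / 7928.1 = 1.920

FS = 1.92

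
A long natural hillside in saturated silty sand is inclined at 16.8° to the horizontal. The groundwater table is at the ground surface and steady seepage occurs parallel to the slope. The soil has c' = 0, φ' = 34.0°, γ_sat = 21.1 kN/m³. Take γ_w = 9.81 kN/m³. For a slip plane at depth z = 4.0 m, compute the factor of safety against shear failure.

With seepage parallel to the slope and the water table at the surface, the effective normal stress on the slip plane uses the buoyant unit weight γ' = γ_sat − γ_w while the driving shear stress uses γ_sat:
FS = [c' + γ' z cos²β tanφ'] / [γ_sat z sinβ cosβ]
(For c' = 0 this reduces to FS = (γ'/γ_sat)·tanφ'/tanβ.)
γ' = 21.1 − 9.81 = 11.29 kN/m³
Numerator = 0.0 + 11.29·4.0·cos²16.8°·tan34.0° = 0.0 + 11.29·4.0·0.9165·0.6745 = 27.916 kPa
Denominator = 21.1·4.0·sin16.8°·cos16.8° = 21.1·4.0·0.2890·0.9573 = 23.353 kPa
FS = 27.916 / 23.353 = 1.195

FS = 1.20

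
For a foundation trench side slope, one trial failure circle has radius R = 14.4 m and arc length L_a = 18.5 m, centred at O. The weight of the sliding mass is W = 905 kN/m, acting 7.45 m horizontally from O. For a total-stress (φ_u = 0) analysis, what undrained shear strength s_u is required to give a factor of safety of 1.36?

FS = s_u·L_a·R / (W·d), so s_u = FS·W·d / (L_a·R).
s_u = 1.36·905·7.45 / (18.50·14.4) = 9169.5 / 266.40 = 34.42 kPa

s_u = 34.4 kPa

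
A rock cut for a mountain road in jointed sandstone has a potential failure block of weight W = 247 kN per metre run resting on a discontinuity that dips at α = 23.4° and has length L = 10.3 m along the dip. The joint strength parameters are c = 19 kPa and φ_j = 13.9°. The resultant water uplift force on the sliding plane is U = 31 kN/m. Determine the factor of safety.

FS = 2.49

Resolving the block weight along and normal to the plane and applying the Mohr–Coulomb strength on the joint:
N' = W cosα − U = 247·cos23.4° − 31 = 195.7 kN/m
Driving force T = W sinα = 247·sin23.4° = 98.1 kN/m
Resisting force R = c·L + N'·tanφ_j = 19·10.3 + 195.7·tan13.9° = 195.7 + 48.4 = 244.1 kN/m
FS = R / T = 244.1 / 98.1 = 2.489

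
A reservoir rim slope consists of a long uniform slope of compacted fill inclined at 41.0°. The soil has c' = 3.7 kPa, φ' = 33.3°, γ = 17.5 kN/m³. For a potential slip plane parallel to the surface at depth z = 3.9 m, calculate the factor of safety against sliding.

FS = 0.87

For an infinite slope with a slip plane parallel to the surface (no pore pressure): FS = [c' + γz cos²β tanφ'] / [γz sinβ cosβ].
γz = 17.5·3.9 = 68.25 kN/m²
Numerator = 3.7 + 68.25·cos²41.0°·tan33.3° = 3.7 + 68.25·0.5696·0.6569 = 29.236 kPa
Denominator = 68.25·sin41.0°·cos41.0° = 68.25·0.6561·0.7547 = 33.793 kPa
FS = 29.236 / 33.793 = 0.865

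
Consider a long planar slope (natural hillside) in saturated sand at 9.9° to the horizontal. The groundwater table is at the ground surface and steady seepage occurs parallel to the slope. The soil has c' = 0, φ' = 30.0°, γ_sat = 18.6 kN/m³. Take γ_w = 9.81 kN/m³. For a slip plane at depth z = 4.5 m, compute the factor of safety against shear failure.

With seepage parallel to the slope and the water table at the surface, the effective normal stress on the slip plane uses the buoyant unit weight γ' = γ_sat − γ_w while the driving shear stress uses γ_sat:
FS = [c' + γ' z cos²β tanφ'] / [γ_sat z sinβ cosβ]
(For c' = 0 this reduces to FS = (γ'/γ_sat)·tanφ'/tanβ.)
γ' = 18.6 − 9.81 = 8.79 kN/m³
Numerator = 0.0 + 8.79·4.5·cos²9.9°·tan30.0° = 0.0 + 8.79·4.5·0.9704·0.5774 = 22.162 kPa
Denominator = 18.6·4.5·sin9.9°·cos9.9° = 18.6·4.5·0.1719·0.9851 = 14.176 kPa
FS = 22.162 / 14.176 = 1.563

FS = 1.56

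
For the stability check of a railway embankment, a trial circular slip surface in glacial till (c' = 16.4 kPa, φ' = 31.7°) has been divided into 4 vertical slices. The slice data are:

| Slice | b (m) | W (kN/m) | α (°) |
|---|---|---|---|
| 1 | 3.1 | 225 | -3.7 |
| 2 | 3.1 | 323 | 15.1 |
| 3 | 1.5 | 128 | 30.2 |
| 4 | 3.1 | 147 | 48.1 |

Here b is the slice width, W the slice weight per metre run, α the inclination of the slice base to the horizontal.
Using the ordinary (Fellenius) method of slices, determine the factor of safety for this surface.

FS = 2.75

Ordinary method of slices: FS = Σ[c'·Δl_i + (W_i cosα_i)·tanφ'] / Σ W_i sinα_i, with Δl_i = b_i / cosα_i.
Slice 1: Δl = 3.1/cos(-3.7°) = 3.106 m; N'_1 = 225·cos(-3.7°) = 224.5; c'Δl = 50.95; W sinα = -14.5
Slice 2: Δl = 3.1/cos15.1° = 3.211 m; N'_2 = 323·cos15.1° = 311.8; c'Δl = 52.66; W sinα = 84.1
Slice 3: Δl = 1.5/cos30.2° = 1.736 m; N'_3 = 128·cos30.2° = 110.6; c'Δl = 28.46; W sinα = 64.4
Slice 4: Δl = 3.1/cos48.1° = 4.642 m; N'_4 = 147·cos48.1° = 98.2; c'Δl = 76.13; W sinα = 109.4
Σc'Δl = 208.2 kN/m; ΣN' = 745.2 kN/m; ΣW sinα = 243.4 kN/m
Resisting = 208.2 + 745.2·tan31.7° = 208.2 + 460.2 = 668.4 kN/m
FS = 668.4 / 243.4 = 2.746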